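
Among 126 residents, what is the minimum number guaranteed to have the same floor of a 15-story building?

There are 15 possible values for floor of a 15-story building. With 126 residents and 15 categories, by pigeonhole: ceiling(126/15).

Final answer: 9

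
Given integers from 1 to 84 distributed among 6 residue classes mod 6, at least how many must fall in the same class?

By pigeonhole with 84 objects and 6 categories: ceiling(84/6).

Final answer: 14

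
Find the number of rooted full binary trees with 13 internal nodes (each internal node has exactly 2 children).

The structures are counted by the Catalan number C_n. Here n = 13.
C_n = C(2n,n)/(n+1), so C_{13} = C(26,13)/14 = 10400600/14.

Final answer: C_{13} = 742900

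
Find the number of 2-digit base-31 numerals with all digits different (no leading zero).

First digit: 30 (nonzero). Second: 30 (not first). Third: 29, etc.
Total: 30 x 30.

Final answer: 900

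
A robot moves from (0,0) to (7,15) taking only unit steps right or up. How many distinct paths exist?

Each path has 7 right steps and 15 up steps in some order (22 steps total).
Choose which 15 of the 22 steps are up: C(22,15).

Final answer: C(22,15) = 170544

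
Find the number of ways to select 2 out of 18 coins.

C(18,2) = 18!/(2! x (18-2)!).

Final answer: C(18,2) = 153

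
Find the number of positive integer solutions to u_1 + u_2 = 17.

Substitute u'_i = u_i - 1 (so u'_i >= 0). Then sum u'_i = 17 - 2 = 15.
Stars and bars: C(15+2-1, 2-1) = C(16,1).

Final answer: C(16,1) = 16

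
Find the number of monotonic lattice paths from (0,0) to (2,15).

Each path has 2 right steps and 15 up steps in some order (17 steps total).
Choose which 15 of the 17 steps are up: C(17,15).

Final answer: C(17,15) = 136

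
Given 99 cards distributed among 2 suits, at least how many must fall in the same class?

By pigeonhole with 99 objects and 2 categories: ceiling(99/2).

Final answer: 50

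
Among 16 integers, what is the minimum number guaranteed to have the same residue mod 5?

There are 5 possible values for residue mod 5. With 16 integers and 5 categories, by pigeonhole: ceiling(16/5).

Final answer: 4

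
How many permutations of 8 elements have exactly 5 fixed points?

Choose which 5 elements are fixed: C(8,5) = 56.
Derange the remaining 3 using D(j) = (j-1)(D(j-1) + D(j-2)), D(0)=1, D(1)=0: D(2)=1, D(3)=2.
Total: 56 x 2.

Final answer: C(8,5) D(3) = 112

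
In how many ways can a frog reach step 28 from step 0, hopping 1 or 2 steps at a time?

Let f(n) be the number of climbs. Removing the last move (1 or 2 steps) gives f(n) = f(n-1) + f(n-2); base cases f(1)=1, f(2)=2.
Computing successive values: f(1)=1, f(2)=2, f(3)=3, f(4)=5, f(5)=8, f(6)=13, f(7)=21, f(8)=34, f(9)=55, f(10)=89, f(11)=144, f(12)=233, f(13)=377, f(14)=610, f(15)=987, f(16)=1597, f(17)=2584, f(18)=4181, f(19)=6765, f(20)=10946, f(21)=17711, f(22)=28657, f(23)=46368, f(24)=75025, f(25)=121393, f(26)=196418, f(27)=317811, f(28)=514229.

Final answer: 514229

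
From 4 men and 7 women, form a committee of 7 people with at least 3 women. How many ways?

Sum over valid woman counts:
C(7,3)C(4,4) = 35
C(7,4)C(4,3) = 140
C(7,5)C(4,2) = 126
C(7,6)C(4,1) = 28
C(7,7)C(4,0) = 1
Total: 35 + 140 + 126 + 28 + 1.

Final answer: 330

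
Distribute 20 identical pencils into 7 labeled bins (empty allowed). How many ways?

Stars and bars: C(n+k-1, k-1) = C(26,6).

Final answer: C(26,6) = 230230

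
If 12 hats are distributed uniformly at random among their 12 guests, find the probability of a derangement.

D(n) = (n-1)(D(n-1) + D(n-2)), D(0)=1, D(1)=0.
Building up: D(2)=1, D(3)=2, D(4)=9, D(5)=44, D(6)=265, D(7)=1854, D(8)=14833, D(9)=133496, D(10)=1334961, D(11)=14684570, D(12)=176214841.
Total arrangements: 12! = 479001600.
Probability = D(12)/12! = 16019531/43545600.

Final answer: D(12)/12! = 176214841/479001600 = 0.367879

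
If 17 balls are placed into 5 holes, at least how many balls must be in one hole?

By the pigeonhole principle: ceiling(17/5).

Final answer: 4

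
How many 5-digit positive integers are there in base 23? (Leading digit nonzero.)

These are the integers in [23^4, 23^5), so the count is 23^5 - 23^4 = 22 x 23^4.

Final answer: 6156502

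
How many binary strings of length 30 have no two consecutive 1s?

Classify by the final bit: ...0 gives a(n-1) strings, ...01 gives a(n-2) strings. Thus a(n) = a(n-1) + a(n-2) with a(1)=2, a(2)=3.
Computing successive values: a(1)=2, a(2)=3, a(3)=5, a(4)=8, a(5)=13, a(6)=21, a(7)=34, a(8)=55, a(9)=89, a(10)=144, a(11)=233, a(12)=377, a(13)=610, a(14)=987, a(15)=1597, a(16)=2584, a(17)=4181, a(18)=6765, a(19)=10946, a(20)=17711, a(21)=28657, a(22)=46368, a(23)=75025, a(24)=121393, a(25)=196418, a(26)=317811, a(27)=514229, a(28)=832040, a(29)=1346269, a(30)=2178309.

Final answer: 2178309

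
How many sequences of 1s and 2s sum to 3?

Condition on the final move: it is a 1-step (f(n-1) ways to get there) or a 2-step (f(n-2) ways), so f(n) = f(n-1) + f(n-2), with f(1)=1, f(2)=2.
Building up term by term: f(1)=1, f(2)=2, f(3)=3.

Final answer: 3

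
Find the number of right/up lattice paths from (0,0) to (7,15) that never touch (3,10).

Total paths to (7,15): C(22,15) = 170544.
Paths through (3,10): C(13,10) x C(9,5) = 36036.
Avoiding (3,10): 170544 - 36036.

Final answer: 134508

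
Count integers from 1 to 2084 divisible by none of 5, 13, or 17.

|div by 5|=416, |div by 13|=160, |div by 17|=122.
|div by 5&13|=32, |div by 5&17|=24, |div by 13&17|=9, |div by all|=1.
By inclusion-exclusion, divisible by at least one: 416+160+122-32-24-9+1 = 634.
Not divisible by any: 2084 - 634.

Final answer: 1450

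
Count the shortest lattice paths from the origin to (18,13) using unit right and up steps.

Each path has 18 right steps and 13 up steps in some order (31 steps total).
Choose which 13 of the 31 steps are up: C(31,13).

Final answer: C(31,13) = 206253075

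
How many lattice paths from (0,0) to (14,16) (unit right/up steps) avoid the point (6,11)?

Total paths to (14,16): C(30,16) = 145422675.
Paths through (6,11): C(17,11) x C(13,5) = 15927912.
Avoiding (6,11): 145422675 - 15927912.

Final answer: 129494763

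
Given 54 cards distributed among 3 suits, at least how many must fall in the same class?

By pigeonhole with 54 objects and 3 categories: ceiling(54/3).

Final answer: 18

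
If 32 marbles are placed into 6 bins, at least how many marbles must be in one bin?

By the pigeonhole principle: ceiling(32/6).

Final answer: 6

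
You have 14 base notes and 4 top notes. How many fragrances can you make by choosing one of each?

By the multiplication principle: 14 x 4.

Final answer: 56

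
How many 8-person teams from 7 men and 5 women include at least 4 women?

Sum over valid woman counts:
C(5,4)C(7,4) = 175
C(5,5)C(7,3) = 35
Total: 175 + 35.

Final answer: 210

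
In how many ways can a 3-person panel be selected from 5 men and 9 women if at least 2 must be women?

Sum over valid woman counts:
C(9,2)C(5,1) = 180
C(9,3)C(5,0) = 84
Total: 180 + 84.

Final answer: 264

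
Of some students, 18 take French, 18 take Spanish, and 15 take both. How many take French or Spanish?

|A union B| = |A| + |B| - |A intersect B| = 18 + 18 - 15.

Final answer: 21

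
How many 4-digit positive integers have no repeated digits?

First digit: 9 (not 0). Second: 9 (not first). Third: 8, etc.
Total: 9 x 9 x 8 x 7.

Final answer: 4536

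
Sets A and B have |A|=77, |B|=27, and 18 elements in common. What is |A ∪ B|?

|A union B| = |A| + |B| - |A intersect B| = 77 + 27 - 18.

Final answer: 86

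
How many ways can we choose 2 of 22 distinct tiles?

C(22,2) = 22!/(2! x (22-2)!).

Final answer: C(22,2) = 231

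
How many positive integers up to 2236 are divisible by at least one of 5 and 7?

Multiples of 5: 447. Multiples of 7: 319. Of both (lcm=35): 63.
By inclusion-exclusion: 447 + 319 - 63.

Final answer: 703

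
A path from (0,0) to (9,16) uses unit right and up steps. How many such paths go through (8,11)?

Paths (0,0)->(8,11): C(19,11) = 75582.
Paths (8,11)->(9,16): C(6,5) = 6.
By multiplication principle: 75582 x 6.

Final answer: 453492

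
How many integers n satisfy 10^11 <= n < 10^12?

These are the integers in [10^11, 10^12), so the count is 10^12 - 10^11 = 9 x 10^11.

Final answer: 900000000000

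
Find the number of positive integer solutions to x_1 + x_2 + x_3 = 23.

Substitute x'_i = x_i - 1 (so x'_i >= 0). Then sum x'_i = 23 - 3 = 20.
Stars and bars: C(20+3-1, 3-1) = C(22,2).

Final answer: C(22,2) = 231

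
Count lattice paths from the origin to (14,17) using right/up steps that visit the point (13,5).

Paths (0,0)->(13,5): C(18,5) = 8568.
Paths (13,5)->(14,17): C(13,12) = 13.
By multiplication principle: 8568 x 13.

Final answer: 111384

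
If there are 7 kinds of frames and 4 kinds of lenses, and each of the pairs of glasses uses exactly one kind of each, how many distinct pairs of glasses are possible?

By the multiplication principle: 7 x 4.

Final answer: 28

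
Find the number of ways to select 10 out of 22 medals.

C(22,10) = 22!/(10! x 12!).

Final answer: \binom{22}{10} = 646646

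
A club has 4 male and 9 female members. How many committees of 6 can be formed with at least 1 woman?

Sum over valid woman counts:
C(9,2)C(4,4) = 36
C(9,3)C(4,3) = 336
C(9,4)C(4,2) = 756
C(9,5)C(4,1) = 504
C(9,6)C(4,0) = 84
Total: 36 + 336 + 756 + 504 + 84.

Final answer: 1716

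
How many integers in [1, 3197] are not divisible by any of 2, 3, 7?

|div by 2|=1598, |div by 3|=1065, |div by 7|=456.
|div by 2&3|=532, |div by 2&7|=228, |div by 3&7|=152, |div by all|=76.
By inclusion-exclusion, divisible by at least one: 1598+1065+456-532-228-152+76 = 2283.
Not divisible by any: 3197 - 2283.

Final answer: 914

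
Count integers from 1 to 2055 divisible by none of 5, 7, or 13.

|div by 5|=411, |div by 7|=293, |div by 13|=158.
|div by 5&7|=58, |div by 5&13|=31, |div by 7&13|=22, |div by all|=4.
By inclusion-exclusion, divisible by at least one: 411+293+158-58-31-22+4 = 755.
Not divisible by any: 2055 - 755.

Final answer: 1300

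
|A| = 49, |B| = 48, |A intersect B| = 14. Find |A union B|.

|A union B| = |A| + |B| - |A intersect B| = 49 + 48 - 14.

Final answer: 83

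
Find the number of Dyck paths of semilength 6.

Total monotonic paths to (6,6): C(12,6) = 924.
Paths that cross above y=x (reflection bijection): C(12,7) = 792.
Valid Dyck paths: 924 - 792.
(Equivalently, C_{6} = C(12,6)/7 = 924/7.)

Final answer: C_{6} = 132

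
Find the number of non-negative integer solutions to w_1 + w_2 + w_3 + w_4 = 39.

Stars and bars with 39 stars and 3 bars:
C(39+4-1, 4-1) = C(42,3).

Final answer: C(42,3) = 11480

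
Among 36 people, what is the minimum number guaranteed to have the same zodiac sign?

There are 12 possible values for zodiac sign. With 36 people and 12 categories, by pigeonhole: ceiling(36/12).

Final answer: 3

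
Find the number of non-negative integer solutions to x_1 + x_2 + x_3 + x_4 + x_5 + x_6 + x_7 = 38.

Stars and bars with 38 stars and 6 bars:
C(38+7-1, 7-1) = C(44,6).

Final answer: C(44,6) = 7059052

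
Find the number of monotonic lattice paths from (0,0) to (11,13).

Each path has 11 right steps and 13 up steps in some order (24 steps total).
Choose which 13 of the 24 steps are up: C(24,13).

Final answer: C(24,13) = 2496144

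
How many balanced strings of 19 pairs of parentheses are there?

This is a standard Catalan-number count: the answer is C_n. Here n = 19 (pairs).
Using C_0 = 1 and C_(k+1) = C_k x 2(2k+1)/(k+2), build up term by term: C_1=1, C_2=2, C_3=5, C_4=14, C_5=42, C_6=132, C_7=429, C_8=1430, C_9=4862, C_10=16796, C_11=58786, C_12=208012, C_13=742900, C_14=2674440, C_15=9694845, C_16=35357670, C_17=129644790, C_18=477638700, C_19=1767263190.

Final answer: C_{19} = 1767263190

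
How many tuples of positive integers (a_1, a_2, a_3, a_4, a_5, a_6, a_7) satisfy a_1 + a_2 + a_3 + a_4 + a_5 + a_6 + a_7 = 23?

Substitute a'_i = a_i - 1 (so a'_i >= 0). Then sum a'_i = 23 - 7 = 16.
Stars and bars: C(16+7-1, 7-1) = C(22,6).

Final answer: C(22,6) = 74613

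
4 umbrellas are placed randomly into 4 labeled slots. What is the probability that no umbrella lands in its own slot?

Derangements satisfy D(n) = (n-1)(D(n-1) + D(n-2)), starting from D(0)=1, D(1)=0.
Building up: D(2)=1, D(3)=2, D(4)=9.
Total arrangements: 4! = 24.
Probability = D(4)/4! = 3/8.

Final answer: D(4)/4! = 9/24 = 0.375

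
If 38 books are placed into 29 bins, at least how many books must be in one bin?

By the pigeonhole principle: ceiling(38/29).

Final answer: 2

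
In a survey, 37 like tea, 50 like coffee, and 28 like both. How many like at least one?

|A union B| = |A| + |B| - |A intersect B| = 37 + 50 - 28.

Final answer: 59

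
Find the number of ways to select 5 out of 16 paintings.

C(16,5) = 16!/(5! x 11!).

Final answer: \binom{16}{5} = 4368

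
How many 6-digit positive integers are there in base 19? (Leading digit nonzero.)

In base 19, the leading digit has 18 choices (1..18); each of the remaining 5 digits has 19 choices.
Total: 18 x 19^5.

Final answer: 44569782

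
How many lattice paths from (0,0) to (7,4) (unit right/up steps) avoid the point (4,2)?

Total paths to (7,4): C(11,4) = 330.
Paths through (4,2): C(6,2) x C(5,2) = 150.
Avoiding (4,2): 330 - 150.

Final answer: 180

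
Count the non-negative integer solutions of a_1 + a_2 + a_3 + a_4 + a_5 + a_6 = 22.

Stars and bars with 22 stars and 5 bars:
C(22+6-1, 6-1) = C(27,5).

Final answer: C(27,5) = 80730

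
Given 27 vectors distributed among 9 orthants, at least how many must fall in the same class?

By pigeonhole with 27 objects and 9 categories: ceiling(27/9).

Final answer: 3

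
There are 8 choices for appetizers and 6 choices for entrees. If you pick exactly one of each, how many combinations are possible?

By the multiplication principle: 8 x 6.

Final answer: 48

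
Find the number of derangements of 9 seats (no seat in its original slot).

D(n) = (n-1)(D(n-1) + D(n-2)), D(0)=1, D(1)=0.
D(2) = 1 x (0 + 1) = 1
D(3) = 2 x (1 + 0) = 2
D(4) = 3 x (2 + 1) = 9
D(5) = 4 x (9 + 2) = 44
D(6) = 5 x (44 + 9) = 265
D(7) = 6 x (265 + 44) = 1854
D(8) = 7 x (1854 + 265) = 14833
D(9) = 8 x (D(8) + D(7)) = 8 x (14833 + 1854)

Final answer: D(9) = 133496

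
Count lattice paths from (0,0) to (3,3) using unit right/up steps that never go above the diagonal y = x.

Total monotonic paths to (3,3): C(6,3) = 20.
Reflecting each bad path at its first crossing gives a bijection with paths to (2,4): C(6,4) = 15.
Valid Dyck paths: 20 - 15.
(This is the Catalan number C_{3}.)

Final answer: C_{3} = 5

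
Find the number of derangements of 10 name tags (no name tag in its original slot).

D(n) = (n-1)(D(n-1) + D(n-2)), D(0)=1, D(1)=0.
D(2) = 1 x (0 + 1) = 1
D(3) = 2 x (1 + 0) = 2
D(4) = 3 x (2 + 1) = 9
D(5) = 4 x (9 + 2) = 44
D(6) = 5 x (44 + 9) = 265
D(7) = 6 x (265 + 44) = 1854
D(8) = 7 x (1854 + 265) = 14833
D(9) = 8 x (14833 + 1854) = 133496
D(10) = 9 x (D(9) + D(8)) = 9 x (133496 + 14833)

Final answer: D(10) = 1334961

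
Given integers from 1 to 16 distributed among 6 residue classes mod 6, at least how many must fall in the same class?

By pigeonhole with 16 objects and 6 categories: ceiling(16/6).

Final answer: 3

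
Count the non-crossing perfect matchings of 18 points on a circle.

This is a standard Catalan-number count: the answer is C_n. Here n = 18/2 = 9.
C_n = (2n)!/(n!(n+1)!), so C_{9} = 18!/(9! x 10!) = C(18,9)/10 = 48620/10.

Final answer: C_{9} = 4862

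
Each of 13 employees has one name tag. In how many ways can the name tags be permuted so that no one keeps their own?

Derangements satisfy D(n) = (n-1)(D(n-1) + D(n-2)), starting from D(0)=1, D(1)=0.
D(2) = 1 x (0 + 1) = 1
D(3) = 2 x (1 + 0) = 2
D(4) = 3 x (2 + 1) = 9
D(5) = 4 x (9 + 2) = 44
D(6) = 5 x (44 + 9) = 265
D(7) = 6 x (265 + 44) = 1854
D(8) = 7 x (1854 + 265) = 14833
D(9) = 8 x (14833 + 1854) = 133496
D(10) = 9 x (133496 + 14833) = 1334961
D(11) = 10 x (1334961 + 133496) = 14684570
D(12) = 11 x (14684570 + 1334961) = 176214841
D(13) = 12 x (D(12) + D(11)) = 12 x (176214841 + 14684570)

Final answer: D(13) = 2290792932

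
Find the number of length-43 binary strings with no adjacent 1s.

Let a(n) count valid strings. If the last bit is 0 the prefix is any valid string of length n-1; if it is 1 the string must end in 01 with a valid prefix of length n-2. So a(n) = a(n-1) + a(n-2), a(1)=2, a(2)=3.
Computing successive values: a(1)=2, a(2)=3, a(3)=5, a(4)=8, a(5)=13, a(6)=21, a(7)=34, a(8)=55, a(9)=89, a(10)=144, a(11)=233, a(12)=377, a(13)=610, a(14)=987, a(15)=1597, a(16)=2584, a(17)=4181, a(18)=6765, a(19)=10946, a(20)=17711, a(21)=28657, a(22)=46368, a(23)=75025, a(24)=121393, a(25)=196418, a(26)=317811, a(27)=514229, a(28)=832040, a(29)=1346269, a(30)=2178309, a(31)=3524578, a(32)=5702887, a(33)=9227465, a(34)=14930352, a(35)=24157817, a(36)=39088169, a(37)=63245986, a(38)=102334155, a(39)=165580141, a(40)=267914296, a(41)=433494437, a(42)=701408733, a(43)=1134903170.

Final answer: 1134903170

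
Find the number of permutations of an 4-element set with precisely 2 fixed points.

Choose which 2 elements are fixed: C(4,2) = 6.
Derange the remaining 2 using D(j) = (j-1)(D(j-1) + D(j-2)), D(0)=1, D(1)=0: D(2)=1.
Total: 6 x 1.

Final answer: C(4,2) D(2) = 6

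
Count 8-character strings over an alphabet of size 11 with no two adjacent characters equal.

First character: 11 choices. Each subsequent: 10 choices (must differ from the previous one).
Total: 11 x 10^7.

Final answer: 11 x 10^{7} = 110000000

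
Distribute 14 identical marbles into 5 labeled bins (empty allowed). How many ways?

Stars and bars: C(n+k-1, k-1) = C(18,4).

Final answer: C(18,4) = 3060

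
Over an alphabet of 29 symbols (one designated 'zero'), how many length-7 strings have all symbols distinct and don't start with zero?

First digit: 28 (nonzero). Second: 28 (not first). Third: 27, etc.
Total: 28 x 28 x 27 x 26 x 25 x 24 x 23.

Final answer: 7595078400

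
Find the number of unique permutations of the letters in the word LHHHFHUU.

Letters (F:1, H:4, L:1, U:2). Total letters: 8.
Permutations = 8!/(4! x 2!).

Final answer: 840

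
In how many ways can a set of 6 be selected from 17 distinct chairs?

C(17,6) = 17!/(6! x (17-6)!).

Final answer: C(17,6) = 12376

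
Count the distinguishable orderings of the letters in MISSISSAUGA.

Letters (A:2, G:1, I:2, M:1, S:4, U:1). Total letters: 11.
Permutations = 11!/(4! x 2! x 2!).

Final answer: 415800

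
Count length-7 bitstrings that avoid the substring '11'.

A valid string ends in 0 (append to any length-(n-1) valid string) or in 01 (append to any length-(n-2) valid string), so a(n) = a(n-1) + a(n-2) with a(1)=2, a(2)=3.
Iterating the recurrence: a(1)=2, a(2)=3, a(3)=5, a(4)=8, a(5)=13, a(6)=21, a(7)=34.

Final answer: 34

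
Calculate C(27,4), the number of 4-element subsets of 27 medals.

C(27,4) = 27!/(4! x 23!).

Final answer: \binom{27}{4} = 17550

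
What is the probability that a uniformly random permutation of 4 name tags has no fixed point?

D(n) = (n-1)(D(n-1) + D(n-2)), D(0)=1, D(1)=0.
Building up: D(2)=1, D(3)=2, D(4)=9.
Total arrangements: 4! = 24.
Probability = D(4)/4! = 3/8.

Final answer: D(4)/4! = 9/24 = 0.375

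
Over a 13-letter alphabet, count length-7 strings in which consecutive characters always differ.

Let g(n) count such strings. g(1) = 13, and each valid string of length n-1 extends in 12 ways (any symbol but the last), so g(n) = 12 g(n-1).
Total: g(7) = 13 x 12^6.

Final answer: 13 x 12^{6} = 38817792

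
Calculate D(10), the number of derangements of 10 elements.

Use the recurrence D(n) = (n-1)(D(n-1) + D(n-2)) with D(0)=1, D(1)=0.
Building up: D(2)=1, D(3)=2, D(4)=9, D(5)=44, D(6)=265, D(7)=1854, D(8)=14833, D(9)=133496.
D(10) = 9 x (D(9) + D(8)) = 9 x (133496 + 14833).

Final answer: D(10) = 1334961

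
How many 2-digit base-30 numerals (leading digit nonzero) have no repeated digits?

First digit: 29 (nonzero). Second: 29 (not first). Third: 28, etc.
Total: 29 x 29.

Final answer: 841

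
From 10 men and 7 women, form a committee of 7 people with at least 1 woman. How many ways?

Sum over valid woman counts:
C(7,1)C(10,6) = 1470
C(7,2)C(10,5) = 5292
C(7,3)C(10,4) = 7350
C(7,4)C(10,3) = 4200
C(7,5)C(10,2) = 945
C(7,6)C(10,1) = 70
C(7,7)C(10,0) = 1
Total: 1470 + 5292 + 7350 + 4200 + 945 + 70 + 1.

Final answer: 19328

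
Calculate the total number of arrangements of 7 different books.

The number of ways to arrange 7 distinct objects is 7!.

Final answer: 7! = 5040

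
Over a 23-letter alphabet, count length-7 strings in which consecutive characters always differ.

Let g(n) count such strings. g(1) = 23, and each valid string of length n-1 extends in 22 ways (any symbol but the last), so g(n) = 22 g(n-1).
Total: g(7) = 23 x 22^6.

Final answer: 23 x 22^{6} = 2607737792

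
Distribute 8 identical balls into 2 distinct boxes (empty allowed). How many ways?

Stars and bars: C(n+k-1, k-1) = C(9,1).

Final answer: C(9,1) = 9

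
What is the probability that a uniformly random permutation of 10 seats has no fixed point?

D(n) = (n-1)(D(n-1) + D(n-2)), D(0)=1, D(1)=0.
Building up: D(2)=1, D(3)=2, D(4)=9, D(5)=44, D(6)=265, D(7)=1854, D(8)=14833, D(9)=133496, D(10)=1334961.
Total arrangements: 10! = 3628800.
Probability = D(10)/10! = 16481/44800.

Final answer: D(10)/10! = 1334961/3628800 = 0.367879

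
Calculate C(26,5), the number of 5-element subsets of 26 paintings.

C(26,5) = 26!/(5! x 21!).

Final answer: \binom{26}{5} = 65780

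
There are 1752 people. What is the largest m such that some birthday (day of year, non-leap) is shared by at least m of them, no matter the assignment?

There are 365 possible values for birthday (day of year, non-leap). With 1752 people and 365 categories, by pigeonhole: ceiling(1752/365).

Final answer: 5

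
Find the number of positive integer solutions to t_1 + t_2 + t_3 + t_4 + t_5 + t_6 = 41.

Substitute t'_i = t_i - 1 (so t'_i >= 0). Then sum t'_i = 41 - 6 = 35.
Stars and bars: C(35+6-1, 6-1) = C(40,5).

Final answer: C(40,5) = 658008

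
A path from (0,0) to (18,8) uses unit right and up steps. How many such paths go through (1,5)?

Paths (0,0)->(1,5): C(6,5) = 6.
Paths (1,5)->(18,8): C(20,3) = 1140.
By multiplication principle: 6 x 1140.

Final answer: 6840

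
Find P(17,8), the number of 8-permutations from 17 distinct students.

P(17,8) = 17!/(17-8)! = 17!/9!.

Final answer: P(17,8) = 980179200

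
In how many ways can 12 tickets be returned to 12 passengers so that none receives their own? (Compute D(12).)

Use the recurrence D(n) = (n-1)(D(n-1) + D(n-2)) with D(0)=1, D(1)=0.
D(2) = 1 x (0 + 1) = 1
D(3) = 2 x (1 + 0) = 2
D(4) = 3 x (2 + 1) = 9
D(5) = 4 x (9 + 2) = 44
D(6) = 5 x (44 + 9) = 265
D(7) = 6 x (265 + 44) = 1854
D(8) = 7 x (1854 + 265) = 14833
D(9) = 8 x (14833 + 1854) = 133496
D(10) = 9 x (133496 + 14833) = 1334961
D(11) = 10 x (1334961 + 133496) = 14684570
D(12) = 11 x (D(11) + D(10)) = 11 x (14684570 + 1334961)

Final answer: D(12) = 176214841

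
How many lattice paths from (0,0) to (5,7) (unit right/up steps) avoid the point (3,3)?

Total paths to (5,7): C(12,7) = 792.
Paths through (3,3): C(6,3) x C(6,4) = 300.
Avoiding (3,3): 792 - 300.

Final answer: 492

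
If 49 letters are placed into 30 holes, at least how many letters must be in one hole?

By the pigeonhole principle: ceiling(49/30).

Final answer: 2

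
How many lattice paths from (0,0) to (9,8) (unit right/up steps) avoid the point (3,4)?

Total paths to (9,8): C(17,8) = 24310.
Paths through (3,4): C(7,4) x C(10,4) = 7350.
Avoiding (3,4): 24310 - 7350.

Final answer: 16960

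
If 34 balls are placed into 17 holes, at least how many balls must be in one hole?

By the pigeonhole principle: ceiling(34/17).

Final answer: 2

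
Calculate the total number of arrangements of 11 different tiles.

The number of ways to arrange 11 distinct objects is 11!.

Final answer: 11! = 39916800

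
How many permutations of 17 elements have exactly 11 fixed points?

Choose which 11 elements are fixed: C(17,11) = 12376.
Derange the remaining 6 using D(j) = (j-1)(D(j-1) + D(j-2)), D(0)=1, D(1)=0: D(2)=1, D(3)=2, D(4)=9, D(5)=44, D(6)=265.
Total: 12376 x 265.

Final answer: C(17,11) D(6) = 3279640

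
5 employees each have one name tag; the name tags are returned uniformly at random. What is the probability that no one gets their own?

Derangements satisfy D(n) = (n-1)(D(n-1) + D(n-2)), starting from D(0)=1, D(1)=0.
Building up: D(2)=1, D(3)=2, D(4)=9, D(5)=44.
Total arrangements: 5! = 120.
Probability = D(5)/5! = 11/30.

Final answer: D(5)/5! = 44/120 = 0.366667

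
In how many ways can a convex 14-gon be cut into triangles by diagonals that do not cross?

The structures are counted by the Catalan number C_n. Here n = 14 - 2 = 12.
Using C_0 = 1 and C_(k+1) = C_k x 2(2k+1)/(k+2), build up term by term: C_1=1, C_2=2, C_3=5, C_4=14, C_5=42, C_6=132, C_7=429, C_8=1430, C_9=4862, C_10=16796, C_11=58786, C_12=208012.

Final answer: C_{12} = 208012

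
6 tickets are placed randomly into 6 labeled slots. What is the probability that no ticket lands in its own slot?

Derangements satisfy D(n) = (n-1)(D(n-1) + D(n-2)), starting from D(0)=1, D(1)=0.
Building up: D(2)=1, D(3)=2, D(4)=9, D(5)=44, D(6)=265.
Total arrangements: 6! = 720.
Probability = D(6)/6! = 53/144.

Final answer: D(6)/6! = 265/720 = 0.368056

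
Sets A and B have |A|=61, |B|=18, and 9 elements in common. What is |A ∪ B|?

|A union B| = |A| + |B| - |A intersect B| = 61 + 18 - 9.

Final answer: 70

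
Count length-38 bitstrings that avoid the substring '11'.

A valid string ends in 0 (append to any length-(n-1) valid string) or in 01 (append to any length-(n-2) valid string), so a(n) = a(n-1) + a(n-2) with a(1)=2, a(2)=3.
Iterating the recurrence: a(1)=2, a(2)=3, a(3)=5, a(4)=8, a(5)=13, a(6)=21, a(7)=34, a(8)=55, a(9)=89, a(10)=144, a(11)=233, a(12)=377, a(13)=610, a(14)=987, a(15)=1597, a(16)=2584, a(17)=4181, a(18)=6765, a(19)=10946, a(20)=17711, a(21)=28657, a(22)=46368, a(23)=75025, a(24)=121393, a(25)=196418, a(26)=317811, a(27)=514229, a(28)=832040, a(29)=1346269, a(30)=2178309, a(31)=3524578, a(32)=5702887, a(33)=9227465, a(34)=14930352, a(35)=24157817, a(36)=39088169, a(37)=63245986, a(38)=102334155.

Final answer: 102334155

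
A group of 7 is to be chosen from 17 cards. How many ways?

C(17,7) = 17!/(7! x (17-7)!).

Final answer: C(17,7) = 19448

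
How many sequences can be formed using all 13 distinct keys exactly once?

The number of ways to arrange 13 distinct objects is 13!.

Final answer: 13! = 6227020800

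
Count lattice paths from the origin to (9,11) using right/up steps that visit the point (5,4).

Paths (0,0)->(5,4): C(9,4) = 126.
Paths (5,4)->(9,11): C(11,7) = 330.
By multiplication principle: 126 x 330.

Final answer: 41580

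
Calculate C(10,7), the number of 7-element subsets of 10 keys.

C(10,7) = 10!/(7! x (10-7)!).

Final answer: C(10,7) = 120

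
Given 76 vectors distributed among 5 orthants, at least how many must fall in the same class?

By pigeonhole with 76 objects and 5 categories: ceiling(76/5).

Final answer: 16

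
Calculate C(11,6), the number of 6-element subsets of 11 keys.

C(11,6) = 11!/(6! x (11-6)!).

Final answer: C(11,6) = 462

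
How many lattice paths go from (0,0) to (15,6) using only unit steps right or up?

Each path has 15 right steps and 6 up steps in some order (21 steps total).
Choose which 6 of the 21 steps are up: C(21,6).

Final answer: C(21,6) = 54264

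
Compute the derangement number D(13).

Derangements satisfy D(n) = (n-1)(D(n-1) + D(n-2)), starting from D(0)=1, D(1)=0.
D(2) = 1 x (0 + 1) = 1
D(3) = 2 x (1 + 0) = 2
D(4) = 3 x (2 + 1) = 9
D(5) = 4 x (9 + 2) = 44
D(6) = 5 x (44 + 9) = 265
D(7) = 6 x (265 + 44) = 1854
D(8) = 7 x (1854 + 265) = 14833
D(9) = 8 x (14833 + 1854) = 133496
D(10) = 9 x (133496 + 14833) = 1334961
D(11) = 10 x (1334961 + 133496) = 14684570
D(12) = 11 x (14684570 + 1334961) = 176214841
D(13) = 12 x (D(12) + D(11)) = 12 x (176214841 + 14684570)

Final answer: D(13) = 2290792932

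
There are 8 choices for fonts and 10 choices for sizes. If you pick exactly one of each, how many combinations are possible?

By the multiplication principle: 8 x 10.

Final answer: 80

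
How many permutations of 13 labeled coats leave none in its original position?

D(n) = (n-1)(D(n-1) + D(n-2)), D(0)=1, D(1)=0.
D(2) = 1 x (0 + 1) = 1
D(3) = 2 x (1 + 0) = 2
D(4) = 3 x (2 + 1) = 9
D(5) = 4 x (9 + 2) = 44
D(6) = 5 x (44 + 9) = 265
D(7) = 6 x (265 + 44) = 1854
D(8) = 7 x (1854 + 265) = 14833
D(9) = 8 x (14833 + 1854) = 133496
D(10) = 9 x (133496 + 14833) = 1334961
D(11) = 10 x (1334961 + 133496) = 14684570
D(12) = 11 x (14684570 + 1334961) = 176214841
D(13) = 12 x (D(12) + D(11)) = 12 x (176214841 + 14684570)

Final answer: D(13) = 2290792932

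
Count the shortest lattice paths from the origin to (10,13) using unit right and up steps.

Each path has 10 right steps and 13 up steps in some order (23 steps total).
Choose which 13 of the 23 steps are up: C(23,13).

Final answer: C(23,13) = 1144066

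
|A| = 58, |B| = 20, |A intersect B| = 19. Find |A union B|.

|A union B| = |A| + |B| - |A intersect B| = 58 + 20 - 19.

Final answer: 59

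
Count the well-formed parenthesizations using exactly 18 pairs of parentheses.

The structures are counted by the Catalan number C_n. Here n = 18 (pairs).
Using C_0 = 1 and C_(k+1) = C_k x 2(2k+1)/(k+2), build up term by term: C_1=1, C_2=2, C_3=5, C_4=14, C_5=42, C_6=132, C_7=429, C_8=1430, C_9=4862, C_10=16796, C_11=58786, C_12=208012, C_13=742900, C_14=2674440, C_15=9694845, C_16=35357670, C_17=129644790, C_18=477638700.

Final answer: C_{18} = 477638700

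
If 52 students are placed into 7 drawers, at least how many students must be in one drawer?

By the pigeonhole principle: ceiling(52/7).

Final answer: 8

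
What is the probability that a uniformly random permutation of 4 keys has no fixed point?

Derangements satisfy D(n) = (n-1)(D(n-1) + D(n-2)), starting from D(0)=1, D(1)=0.
Building up: D(2)=1, D(3)=2, D(4)=9.
Total arrangements: 4! = 24.
Probability = D(4)/4! = 3/8.

Final answer: D(4)/4! = 9/24 = 0.375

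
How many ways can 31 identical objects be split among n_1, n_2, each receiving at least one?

Substitute n'_i = n_i - 1 (so n'_i >= 0). Then sum n'_i = 31 - 2 = 29.
Stars and bars: C(29+2-1, 2-1) = C(30,1).

Final answer: C(30,1) = 30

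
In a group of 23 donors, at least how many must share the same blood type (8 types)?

There are 8 possible values for blood type (8 types). With 23 donors and 8 categories, by pigeonhole: ceiling(23/8).

Final answer: 3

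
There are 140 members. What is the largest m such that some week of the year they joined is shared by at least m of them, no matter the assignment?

There are 52 possible values for week of the year they joined. With 140 members and 52 categories, by pigeonhole: ceiling(140/52).

Final answer: 3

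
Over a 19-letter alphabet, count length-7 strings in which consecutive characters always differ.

First character: 19 choices. Each subsequent: 18 choices (must differ from the previous one).
Total: 19 x 18^6.

Final answer: 19 x 18^{6} = 646232256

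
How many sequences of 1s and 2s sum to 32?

Let f(n) count the ways. The last step is size 1 or 2, so f(n) = f(n-1) + f(n-2) with f(1)=1, f(2)=2.
Iterating the recurrence: f(1)=1, f(2)=2, f(3)=3, f(4)=5, f(5)=8, f(6)=13, f(7)=21, f(8)=34, f(9)=55, f(10)=89, f(11)=144, f(12)=233, f(13)=377, f(14)=610, f(15)=987, f(16)=1597, f(17)=2584, f(18)=4181, f(19)=6765, f(20)=10946, f(21)=17711, f(22)=28657, f(23)=46368, f(24)=75025, f(25)=121393, f(26)=196418, f(27)=317811, f(28)=514229, f(29)=832040, f(30)=1346269, f(31)=2178309, f(32)=3524578.

Final answer: 3524578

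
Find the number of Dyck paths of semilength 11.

Total monotonic paths to (11,11): C(22,11) = 705432.
Reflecting each bad path at its first crossing gives a bijection with paths to (10,12): C(22,12) = 646646.
Valid Dyck paths: 705432 - 646646.
(These counts are the Catalan numbers.)

Final answer: C_{11} = 58786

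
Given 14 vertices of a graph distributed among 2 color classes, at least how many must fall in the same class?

By pigeonhole with 14 objects and 2 categories: ceiling(14/2).

Final answer: 7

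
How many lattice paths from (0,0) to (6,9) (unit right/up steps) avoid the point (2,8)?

Total paths to (6,9): C(15,9) = 5005.
Paths through (2,8): C(10,8) x C(5,1) = 225.
Avoiding (2,8): 5005 - 225.

Final answer: 4780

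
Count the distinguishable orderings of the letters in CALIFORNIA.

Letters (A:2, C:1, F:1, I:2, L:1, N:1, O:1, R:1). Total letters: 10.
Permutations = 10!/(2! x 2!).

Final answer: 907200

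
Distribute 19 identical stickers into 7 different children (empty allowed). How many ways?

Stars and bars: C(n+k-1, k-1) = C(25,6).

Final answer: C(25,6) = 177100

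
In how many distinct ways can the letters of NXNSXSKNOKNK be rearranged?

Letters (K:3, N:4, O:1, S:2, X:2). Total letters: 12.
Permutations = 12!/(4! x 3! x 2! x 2!).

Final answer: 831600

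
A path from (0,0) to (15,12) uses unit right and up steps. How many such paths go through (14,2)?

Paths (0,0)->(14,2): C(16,2) = 120.
Paths (14,2)->(15,12): C(11,10) = 11.
By multiplication principle: 120 x 11.

Final answer: 1320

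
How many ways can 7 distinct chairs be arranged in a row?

The number of ways to arrange 7 distinct objects is 7!.

Final answer: 7! = 5040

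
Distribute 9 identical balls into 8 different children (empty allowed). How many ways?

Stars and bars: C(n+k-1, k-1) = C(16,7).

Final answer: C(16,7) = 11440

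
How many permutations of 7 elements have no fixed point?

D(n) = (n-1)(D(n-1) + D(n-2)), D(0)=1, D(1)=0.
D(2) = 1 x (0 + 1) = 1
D(3) = 2 x (1 + 0) = 2
D(4) = 3 x (2 + 1) = 9
D(5) = 4 x (9 + 2) = 44
D(6) = 5 x (44 + 9) = 265
D(7) = 6 x (D(6) + D(5)) = 6 x (265 + 44)

Final answer: D(7) = 1854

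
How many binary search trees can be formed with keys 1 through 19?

This is counted by the nth Catalan number C_n. Here n = 19.
C_n = C(2n,n) - C(2n,n+1), so C_{19} = C(38,19) - C(38,20) = 35345263800 - 33578000610.

Final answer: C_{19} = 1767263190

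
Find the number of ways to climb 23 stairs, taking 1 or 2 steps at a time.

Condition on the final move: it is a 1-step (f(n-1) ways to get there) or a 2-step (f(n-2) ways), so f(n) = f(n-1) + f(n-2), with f(1)=1, f(2)=2.
Iterating the recurrence: f(1)=1, f(2)=2, f(3)=3, f(4)=5, f(5)=8, f(6)=13, f(7)=21, f(8)=34, f(9)=55, f(10)=89, f(11)=144, f(12)=233, f(13)=377, f(14)=610, f(15)=987, f(16)=1597, f(17)=2584, f(18)=4181, f(19)=6765, f(20)=10946, f(21)=17711, f(22)=28657, f(23)=46368.

Final answer: 46368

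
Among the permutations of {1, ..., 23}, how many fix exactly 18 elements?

Choose which 18 elements are fixed: C(23,18) = 33649.
Derange the remaining 5 using D(j) = (j-1)(D(j-1) + D(j-2)), D(0)=1, D(1)=0: D(2)=1, D(3)=2, D(4)=9, D(5)=44.
Total: 33649 x 44.

Final answer: C(23,18) D(5) = 1480556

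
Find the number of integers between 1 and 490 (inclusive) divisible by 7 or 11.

Multiples of 7: 70. Multiples of 11: 44. Of both (lcm=77): 6.
By inclusion-exclusion: 70 + 44 - 6.

Final answer: 108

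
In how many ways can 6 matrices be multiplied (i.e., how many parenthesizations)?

This is a standard Catalan-number count: the answer is C_n. Here n = 6 - 1 = 5.
C_n = (2n)!/(n!(n+1)!), so C_{5} = 10!/(5! x 6!) = C(10,5)/6 = 252/6.

Final answer: C_{5} = 42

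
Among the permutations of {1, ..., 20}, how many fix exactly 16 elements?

Choose which 16 elements are fixed: C(20,16) = 4845.
Derange the remaining 4 using D(j) = (j-1)(D(j-1) + D(j-2)), D(0)=1, D(1)=0: D(2)=1, D(3)=2, D(4)=9.
Total: 4845 x 9.

Final answer: C(20,16) D(4) = 43605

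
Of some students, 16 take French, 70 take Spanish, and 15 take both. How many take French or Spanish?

|A union B| = |A| + |B| - |A intersect B| = 16 + 70 - 15.

Final answer: 71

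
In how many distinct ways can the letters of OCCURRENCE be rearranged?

Letters (C:3, E:2, N:1, O:1, R:2, U:1). Total letters: 10.
Permutations = 10!/(3! x 2! x 2!).

Final answer: 151200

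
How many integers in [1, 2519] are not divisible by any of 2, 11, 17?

|div by 2|=1259, |div by 11|=229, |div by 17|=148.
|div by 2&11|=114, |div by 2&17|=74, |div by 11&17|=13, |div by all|=6.
By inclusion-exclusion, divisible by at least one: 1259+229+148-114-74-13+6 = 1441.
Not divisible by any: 2519 - 1441.

Final answer: 1078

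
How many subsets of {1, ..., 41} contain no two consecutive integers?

Let a(n) count such subsets of {1, ..., n}. Either n is excluded (a(n-1) ways) or n is included, forcing n-1 out (a(n-2) ways), so a(n) = a(n-1) + a(n-2) with a(1)=2, a(2)=3.
Iterating the recurrence: a(1)=2, a(2)=3, a(3)=5, a(4)=8, a(5)=13, a(6)=21, a(7)=34, a(8)=55, a(9)=89, a(10)=144, a(11)=233, a(12)=377, a(13)=610, a(14)=987, a(15)=1597, a(16)=2584, a(17)=4181, a(18)=6765, a(19)=10946, a(20)=17711, a(21)=28657, a(22)=46368, a(23)=75025, a(24)=121393, a(25)=196418, a(26)=317811, a(27)=514229, a(28)=832040, a(29)=1346269, a(30)=2178309, a(31)=3524578, a(32)=5702887, a(33)=9227465, a(34)=14930352, a(35)=24157817, a(36)=39088169, a(37)=63245986, a(38)=102334155, a(39)=165580141, a(40)=267914296, a(41)=433494437.

Final answer: 433494437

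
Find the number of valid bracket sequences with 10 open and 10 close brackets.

This is counted by the nth Catalan number C_n. Here n = 10 (pairs).
C_n = C(2n,n) - C(2n,n+1), so C_{10} = C(20,10) - C(20,11) = 184756 - 167960.

Final answer: C_{10} = 16796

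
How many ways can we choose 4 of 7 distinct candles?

C(7,4) = 7!/(4! x (7-4)!).

Final answer: C(7,4) = 35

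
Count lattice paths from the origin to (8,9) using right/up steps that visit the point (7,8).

Paths (0,0)->(7,8): C(15,8) = 6435.
Paths (7,8)->(8,9): C(2,1) = 2.
By multiplication principle: 6435 x 2.

Final answer: 12870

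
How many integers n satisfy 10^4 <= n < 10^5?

These are the integers in [10^4, 10^5), so the count is 10^5 - 10^4 = 9 x 10^4.

Final answer: 90000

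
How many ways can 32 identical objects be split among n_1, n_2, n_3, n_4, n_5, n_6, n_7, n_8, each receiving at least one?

Substitute n'_i = n_i - 1 (so n'_i >= 0). Then sum n'_i = 32 - 8 = 24.
Stars and bars: C(24+8-1, 8-1) = C(31,7).

Final answer: C(31,7) = 2629575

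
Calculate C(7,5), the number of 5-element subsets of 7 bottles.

C(7,5) = 7!/(5! x (7-5)!).

Final answer: C(7,5) = 21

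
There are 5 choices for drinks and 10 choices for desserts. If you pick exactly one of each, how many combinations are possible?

By the multiplication principle: 5 x 10.

Final answer: 50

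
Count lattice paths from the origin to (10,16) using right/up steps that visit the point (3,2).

Paths (0,0)->(3,2): C(5,2) = 10.
Paths (3,2)->(10,16): C(21,14) = 116280.
By multiplication principle: 10 x 116280.

Final answer: 1162800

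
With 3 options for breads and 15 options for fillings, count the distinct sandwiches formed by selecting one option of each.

By the multiplication principle: 3 x 15.

Final answer: 45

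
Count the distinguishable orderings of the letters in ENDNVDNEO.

Letters (D:2, E:2, N:3, O:1, V:1). Total letters: 9.
Permutations = 9!/(3! x 2! x 2!).

Final answer: 15120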